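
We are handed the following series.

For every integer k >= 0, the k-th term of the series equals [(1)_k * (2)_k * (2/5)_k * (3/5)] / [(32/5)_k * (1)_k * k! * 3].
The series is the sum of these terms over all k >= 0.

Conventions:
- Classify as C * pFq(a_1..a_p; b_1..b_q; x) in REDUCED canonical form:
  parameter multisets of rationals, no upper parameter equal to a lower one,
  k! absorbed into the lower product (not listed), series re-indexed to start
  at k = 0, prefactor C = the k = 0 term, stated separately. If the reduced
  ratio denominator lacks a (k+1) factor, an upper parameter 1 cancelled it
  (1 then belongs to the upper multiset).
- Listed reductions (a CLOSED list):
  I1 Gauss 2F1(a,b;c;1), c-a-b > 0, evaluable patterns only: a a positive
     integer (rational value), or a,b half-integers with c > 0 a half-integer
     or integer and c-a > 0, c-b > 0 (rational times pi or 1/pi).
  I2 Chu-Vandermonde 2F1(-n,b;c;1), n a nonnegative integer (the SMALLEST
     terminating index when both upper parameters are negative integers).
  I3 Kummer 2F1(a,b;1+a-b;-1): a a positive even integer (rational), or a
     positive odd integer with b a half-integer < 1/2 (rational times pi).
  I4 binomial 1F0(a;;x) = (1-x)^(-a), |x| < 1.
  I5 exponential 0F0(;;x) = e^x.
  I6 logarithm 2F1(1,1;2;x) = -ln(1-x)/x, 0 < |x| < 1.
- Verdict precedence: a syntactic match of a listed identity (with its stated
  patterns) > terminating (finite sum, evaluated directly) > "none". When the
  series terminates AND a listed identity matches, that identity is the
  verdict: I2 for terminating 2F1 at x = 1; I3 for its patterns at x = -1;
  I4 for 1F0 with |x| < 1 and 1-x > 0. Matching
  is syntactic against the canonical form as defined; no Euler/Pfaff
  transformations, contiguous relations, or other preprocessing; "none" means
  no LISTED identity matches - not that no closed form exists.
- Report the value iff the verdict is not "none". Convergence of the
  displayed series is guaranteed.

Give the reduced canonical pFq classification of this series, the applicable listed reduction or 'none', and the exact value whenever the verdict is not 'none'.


Classification (C = 1/5): 2F1 with upper {2/5, 2}, lower {32/5}, argument x = 1. Verdict: Gauss (I1, integer-parameter pattern) matches (x = 1: the Gamma ratio telescopes since c-a-b = 4 > 0 and a = 2 in Z>0). Value: 297/1250.

The tell: t_0 = 1/5 here, and the constant factors (C = 1/5, x = 1) combine into one prefactor.
Step ratio: r(k) = 1 * (k+2/5) (k+2) / [(k+32/5) (k+1)] - poly over poly, x = 1 from leading terms; C = 1/5 at k = 0.


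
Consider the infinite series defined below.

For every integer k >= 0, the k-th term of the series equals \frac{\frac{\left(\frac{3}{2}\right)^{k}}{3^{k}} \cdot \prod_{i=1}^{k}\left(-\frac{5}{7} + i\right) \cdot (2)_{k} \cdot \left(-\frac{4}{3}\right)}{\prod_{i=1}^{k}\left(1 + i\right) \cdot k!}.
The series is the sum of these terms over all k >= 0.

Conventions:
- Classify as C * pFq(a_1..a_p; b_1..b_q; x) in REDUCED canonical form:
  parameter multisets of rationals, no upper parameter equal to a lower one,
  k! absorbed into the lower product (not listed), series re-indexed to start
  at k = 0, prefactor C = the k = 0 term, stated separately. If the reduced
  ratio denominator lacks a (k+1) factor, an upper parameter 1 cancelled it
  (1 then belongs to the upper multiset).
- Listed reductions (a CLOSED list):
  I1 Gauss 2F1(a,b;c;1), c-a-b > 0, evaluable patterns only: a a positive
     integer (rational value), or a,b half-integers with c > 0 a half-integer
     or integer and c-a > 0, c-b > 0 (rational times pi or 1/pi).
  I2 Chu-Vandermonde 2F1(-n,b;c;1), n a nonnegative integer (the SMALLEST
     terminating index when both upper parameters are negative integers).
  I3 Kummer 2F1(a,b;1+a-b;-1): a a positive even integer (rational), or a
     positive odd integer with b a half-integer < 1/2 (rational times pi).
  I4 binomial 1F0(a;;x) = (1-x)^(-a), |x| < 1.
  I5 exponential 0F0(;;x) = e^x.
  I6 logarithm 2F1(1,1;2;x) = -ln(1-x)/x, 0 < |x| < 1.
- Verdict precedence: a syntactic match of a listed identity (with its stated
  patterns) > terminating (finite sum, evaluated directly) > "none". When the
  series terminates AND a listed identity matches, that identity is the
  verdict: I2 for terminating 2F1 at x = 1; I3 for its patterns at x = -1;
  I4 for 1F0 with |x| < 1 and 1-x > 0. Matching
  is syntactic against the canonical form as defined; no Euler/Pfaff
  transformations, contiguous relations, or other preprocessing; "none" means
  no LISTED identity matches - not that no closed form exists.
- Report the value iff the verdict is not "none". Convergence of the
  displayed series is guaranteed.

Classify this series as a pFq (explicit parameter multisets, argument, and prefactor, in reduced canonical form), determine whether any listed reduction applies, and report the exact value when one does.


With C = -\frac{4}{3}: the canonical form is 1F0(\frac{2}{7}; -; \frac{1}{2}). Verdict at x = \frac{1}{2}: the I4 binomial reduction matches (the 1F0 binomial series: exponent -2/7, x = \frac{1}{2}). Its exact value is \left(-\frac{4}{3}\right) \cdot \left(\frac{1}{2}\right)^{-\frac{2}{7}}.

Structural cue: t_0 = -\frac{4}{3} here, and the two k-th powers (prefactor -4/3) combine into one argument.
Step ratio: r(k) = \frac{1}{2} * (k+\frac{2}{7}) / [(k+1)] - rational in k, leading ratio \frac{1}{2}; with t_0 = -\frac{4}{3}, classification follows.


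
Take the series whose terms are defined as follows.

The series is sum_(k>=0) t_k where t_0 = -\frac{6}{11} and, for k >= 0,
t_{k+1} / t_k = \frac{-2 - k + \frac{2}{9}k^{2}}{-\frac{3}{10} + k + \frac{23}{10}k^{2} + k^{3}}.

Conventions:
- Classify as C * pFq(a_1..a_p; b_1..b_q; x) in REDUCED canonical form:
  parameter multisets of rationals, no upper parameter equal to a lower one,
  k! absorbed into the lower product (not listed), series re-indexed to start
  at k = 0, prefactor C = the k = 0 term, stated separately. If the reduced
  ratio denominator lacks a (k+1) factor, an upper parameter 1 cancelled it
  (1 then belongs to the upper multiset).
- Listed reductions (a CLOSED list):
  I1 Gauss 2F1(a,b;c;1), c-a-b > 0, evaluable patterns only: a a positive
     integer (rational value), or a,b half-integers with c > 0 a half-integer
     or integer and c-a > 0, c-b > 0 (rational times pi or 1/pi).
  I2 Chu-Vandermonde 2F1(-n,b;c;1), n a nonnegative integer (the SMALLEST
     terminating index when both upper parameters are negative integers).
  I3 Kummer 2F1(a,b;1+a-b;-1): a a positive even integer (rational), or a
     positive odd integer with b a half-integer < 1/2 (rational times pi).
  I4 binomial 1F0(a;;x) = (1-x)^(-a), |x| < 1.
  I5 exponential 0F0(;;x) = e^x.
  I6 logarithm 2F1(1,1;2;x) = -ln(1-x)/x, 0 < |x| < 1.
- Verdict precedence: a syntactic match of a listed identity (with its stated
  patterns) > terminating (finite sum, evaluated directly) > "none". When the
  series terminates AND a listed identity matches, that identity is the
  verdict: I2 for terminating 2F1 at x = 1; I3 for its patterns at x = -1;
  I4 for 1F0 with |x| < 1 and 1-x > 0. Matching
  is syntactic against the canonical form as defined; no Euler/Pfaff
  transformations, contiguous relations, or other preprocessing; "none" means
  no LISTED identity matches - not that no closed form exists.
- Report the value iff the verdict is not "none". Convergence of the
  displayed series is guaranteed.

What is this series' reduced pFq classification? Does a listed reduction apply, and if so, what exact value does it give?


Key step: x = \frac{2}{9} and factor the ratio over Q (C = -6/11): negated roots = parameters.
Consecutive-term ratio: r(k) = \frac{2}{9} * (k-6) / [(k-\frac{1}{5}) (k+1)] - poly over poly, x = \frac{2}{9} from leading terms; C = -\frac{6}{11} at k = 0.

This is -\frac{6}{11} * 1F1(-6; -\frac{1}{5}; \frac{2}{9}) in reduced canonical form. Verdict: terminating at k = 6: the factor (-6)_k kills every later term; summing the 7 survivors is exact. Hence: -\frac{14331382342}{6997483647}.


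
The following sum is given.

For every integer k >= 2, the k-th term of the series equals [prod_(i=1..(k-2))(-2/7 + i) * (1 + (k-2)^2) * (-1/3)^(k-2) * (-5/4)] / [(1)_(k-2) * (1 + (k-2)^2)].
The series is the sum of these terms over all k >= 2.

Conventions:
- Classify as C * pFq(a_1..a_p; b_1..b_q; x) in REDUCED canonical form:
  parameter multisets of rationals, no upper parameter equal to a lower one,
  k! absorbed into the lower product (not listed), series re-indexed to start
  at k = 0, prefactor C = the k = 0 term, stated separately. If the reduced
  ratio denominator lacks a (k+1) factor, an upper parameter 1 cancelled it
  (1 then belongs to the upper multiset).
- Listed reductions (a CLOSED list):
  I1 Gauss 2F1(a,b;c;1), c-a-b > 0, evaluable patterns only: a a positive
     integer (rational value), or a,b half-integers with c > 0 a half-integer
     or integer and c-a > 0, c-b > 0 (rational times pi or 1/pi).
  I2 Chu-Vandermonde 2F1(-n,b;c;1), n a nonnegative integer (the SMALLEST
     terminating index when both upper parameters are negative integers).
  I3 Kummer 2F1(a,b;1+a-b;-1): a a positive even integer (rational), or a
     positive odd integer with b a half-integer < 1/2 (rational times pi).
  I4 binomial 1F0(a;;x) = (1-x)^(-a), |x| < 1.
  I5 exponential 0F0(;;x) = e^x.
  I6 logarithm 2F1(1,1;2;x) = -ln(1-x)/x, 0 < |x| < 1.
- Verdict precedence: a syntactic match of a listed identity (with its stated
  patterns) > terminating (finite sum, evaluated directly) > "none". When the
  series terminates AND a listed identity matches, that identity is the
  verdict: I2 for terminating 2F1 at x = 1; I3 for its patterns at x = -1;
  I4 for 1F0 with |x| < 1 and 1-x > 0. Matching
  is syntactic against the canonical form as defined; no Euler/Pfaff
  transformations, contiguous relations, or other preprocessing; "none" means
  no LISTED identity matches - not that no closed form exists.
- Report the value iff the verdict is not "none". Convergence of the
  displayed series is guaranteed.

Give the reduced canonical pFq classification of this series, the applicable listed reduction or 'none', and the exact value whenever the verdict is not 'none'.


This is -5/4 * 1F0(5/7; -; -1/3) in reduced canonical form. Verdict: the I4 binomial reduction applies (the 1F0 binomial series: exponent -5/7, x = -1/3). Hence: (-5/4) * (4/3)^(-5/7).

Structural cue: t_0 being -5/4, k^2 + 1 divides numerator and denominator alike; C = -5/4 after cancelling.
Adjacent-term ratio: r(k) = (-1/3) * (k+5/7) / [(k+1)] - rational in k, leading ratio (-1/3); with t_0 = -5/4, classification follows.


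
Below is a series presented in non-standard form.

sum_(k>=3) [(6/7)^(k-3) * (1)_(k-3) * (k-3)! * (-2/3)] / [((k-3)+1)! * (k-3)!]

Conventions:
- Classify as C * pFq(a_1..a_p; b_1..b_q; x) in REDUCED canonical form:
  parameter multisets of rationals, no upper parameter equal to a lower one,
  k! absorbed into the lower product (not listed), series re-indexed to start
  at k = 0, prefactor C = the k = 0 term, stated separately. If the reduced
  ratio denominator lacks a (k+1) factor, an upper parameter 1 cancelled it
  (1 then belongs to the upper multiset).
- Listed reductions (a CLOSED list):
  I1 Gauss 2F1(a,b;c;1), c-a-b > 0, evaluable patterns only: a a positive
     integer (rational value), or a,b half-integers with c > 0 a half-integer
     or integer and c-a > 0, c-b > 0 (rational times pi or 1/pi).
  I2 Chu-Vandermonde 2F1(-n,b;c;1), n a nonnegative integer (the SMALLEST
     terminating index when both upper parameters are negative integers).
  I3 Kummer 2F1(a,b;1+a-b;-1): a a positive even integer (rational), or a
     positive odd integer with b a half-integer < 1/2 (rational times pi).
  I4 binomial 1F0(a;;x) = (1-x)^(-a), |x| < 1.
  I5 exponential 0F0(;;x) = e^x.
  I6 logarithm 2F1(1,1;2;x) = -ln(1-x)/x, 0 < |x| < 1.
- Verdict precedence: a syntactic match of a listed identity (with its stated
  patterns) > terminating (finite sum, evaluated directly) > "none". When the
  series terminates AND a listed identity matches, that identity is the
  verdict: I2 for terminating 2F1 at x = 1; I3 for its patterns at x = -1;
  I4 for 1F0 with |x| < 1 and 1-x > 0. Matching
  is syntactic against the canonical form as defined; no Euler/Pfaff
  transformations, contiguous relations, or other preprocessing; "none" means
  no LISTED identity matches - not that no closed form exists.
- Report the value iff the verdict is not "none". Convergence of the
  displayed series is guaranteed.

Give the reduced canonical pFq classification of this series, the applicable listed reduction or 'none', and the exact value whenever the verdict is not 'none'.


Prefactor -2/3, argument 6/7: 2F1 with upper {1, 1} over lower {2}. Verdict: the logarithmic series (I6) applies (the logarithm: parameters (1,1;2), x = 6/7). Its exact value is (7/9) * ln(1/7).

Key observation: with t_0 = -2/3, the denominator's factorial ratio (prefactor -2/3) is a lower Pochhammer.
Term ratio: r(k) = (6/7) * (k+1) (k+1) / [(k+2) (k+1)] ; factor over Q: parameters, x = (6/7), and C = -2/3.


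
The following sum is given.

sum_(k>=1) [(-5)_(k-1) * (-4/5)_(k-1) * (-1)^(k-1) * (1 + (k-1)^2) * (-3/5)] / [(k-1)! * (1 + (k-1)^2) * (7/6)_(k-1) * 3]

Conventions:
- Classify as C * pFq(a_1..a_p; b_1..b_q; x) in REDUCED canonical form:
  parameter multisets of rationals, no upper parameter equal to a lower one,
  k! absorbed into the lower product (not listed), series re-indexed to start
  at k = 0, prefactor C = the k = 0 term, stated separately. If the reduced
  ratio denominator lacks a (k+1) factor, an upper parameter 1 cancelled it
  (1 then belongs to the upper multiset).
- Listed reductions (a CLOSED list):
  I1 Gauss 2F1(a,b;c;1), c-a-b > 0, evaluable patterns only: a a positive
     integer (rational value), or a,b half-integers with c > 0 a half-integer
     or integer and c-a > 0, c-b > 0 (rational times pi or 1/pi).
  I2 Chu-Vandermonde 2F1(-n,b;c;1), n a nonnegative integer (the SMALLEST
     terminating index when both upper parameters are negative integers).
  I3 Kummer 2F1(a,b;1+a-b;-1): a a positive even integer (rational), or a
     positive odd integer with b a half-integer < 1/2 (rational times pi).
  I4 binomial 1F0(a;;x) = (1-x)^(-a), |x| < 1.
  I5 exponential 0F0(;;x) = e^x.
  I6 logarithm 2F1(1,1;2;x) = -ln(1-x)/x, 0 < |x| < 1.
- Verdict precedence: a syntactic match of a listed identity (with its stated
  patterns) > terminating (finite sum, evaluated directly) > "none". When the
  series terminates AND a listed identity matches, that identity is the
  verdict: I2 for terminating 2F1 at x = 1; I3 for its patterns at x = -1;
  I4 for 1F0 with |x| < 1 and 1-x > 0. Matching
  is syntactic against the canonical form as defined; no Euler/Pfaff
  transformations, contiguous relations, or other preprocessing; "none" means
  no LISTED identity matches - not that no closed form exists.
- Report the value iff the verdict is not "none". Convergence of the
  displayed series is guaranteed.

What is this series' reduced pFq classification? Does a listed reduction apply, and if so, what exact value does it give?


Reduced: x = -1, 2F1, upper = {-5, -4/5}, lower = {7/6}, C = -1/5. Verdict: terminating at k = 5: the factor (-5)_k kills every later term; summing the 6 survivors is exact. Hence: 14122360549/20937109375.

First insight: from the first term -1/5: k^2 + 1 divides numerator and denominator alike; C = -1/5 after cancelling.
Consecutive-term ratio: r(k) = (-1) * (k-5) (k-4/5) / [(k+7/6) (k+1)] - rational in k, leading ratio (-1); with t_0 = -1/5, classification follows.


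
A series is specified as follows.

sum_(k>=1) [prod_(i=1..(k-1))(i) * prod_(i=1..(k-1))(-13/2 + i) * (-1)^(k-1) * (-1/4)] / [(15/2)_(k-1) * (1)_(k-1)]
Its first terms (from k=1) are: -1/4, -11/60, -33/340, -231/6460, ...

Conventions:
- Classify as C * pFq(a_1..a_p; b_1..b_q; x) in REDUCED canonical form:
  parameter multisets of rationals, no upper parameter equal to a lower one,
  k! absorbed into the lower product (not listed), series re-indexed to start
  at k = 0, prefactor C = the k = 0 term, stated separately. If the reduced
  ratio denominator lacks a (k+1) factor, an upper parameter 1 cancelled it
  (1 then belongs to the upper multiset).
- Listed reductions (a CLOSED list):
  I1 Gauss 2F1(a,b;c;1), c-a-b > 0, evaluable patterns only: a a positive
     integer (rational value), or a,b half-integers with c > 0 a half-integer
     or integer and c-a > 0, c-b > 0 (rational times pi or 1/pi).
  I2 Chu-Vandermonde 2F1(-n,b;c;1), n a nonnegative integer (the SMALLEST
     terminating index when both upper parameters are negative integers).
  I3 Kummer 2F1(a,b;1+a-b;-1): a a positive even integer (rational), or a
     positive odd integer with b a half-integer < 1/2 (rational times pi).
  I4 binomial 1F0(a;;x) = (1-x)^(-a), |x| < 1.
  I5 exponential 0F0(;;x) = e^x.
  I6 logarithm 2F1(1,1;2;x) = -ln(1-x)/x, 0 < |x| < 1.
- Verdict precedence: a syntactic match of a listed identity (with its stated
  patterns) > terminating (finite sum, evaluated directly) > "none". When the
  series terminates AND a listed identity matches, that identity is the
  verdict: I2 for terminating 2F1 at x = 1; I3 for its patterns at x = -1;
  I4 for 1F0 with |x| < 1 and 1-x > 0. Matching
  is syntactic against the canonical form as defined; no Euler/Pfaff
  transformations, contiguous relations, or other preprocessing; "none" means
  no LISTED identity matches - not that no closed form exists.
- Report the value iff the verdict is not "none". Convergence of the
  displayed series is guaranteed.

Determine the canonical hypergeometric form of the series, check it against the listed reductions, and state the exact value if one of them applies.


Key step: t_0 being -1/4, (1)_k (prefactor -1/4) is k! itself.
Term ratio: r(k) = (-1) * (k-11/2) (k+1) / [(k+15/2) (k+1)] - rational in k, leading ratio (-1); with t_0 = -1/4, classification follows.

Prefactor -1/4, argument -1: 2F1 with upper {-11/2, 1} over lower {15/2}. Verdict (x = -1): the Kummer evaluation I3 applies (x = -1; c = 15/2 equals 1+a-b for upper {-11/2, 1}: listed pattern). Its exact value is (-3003/16384) * pi.


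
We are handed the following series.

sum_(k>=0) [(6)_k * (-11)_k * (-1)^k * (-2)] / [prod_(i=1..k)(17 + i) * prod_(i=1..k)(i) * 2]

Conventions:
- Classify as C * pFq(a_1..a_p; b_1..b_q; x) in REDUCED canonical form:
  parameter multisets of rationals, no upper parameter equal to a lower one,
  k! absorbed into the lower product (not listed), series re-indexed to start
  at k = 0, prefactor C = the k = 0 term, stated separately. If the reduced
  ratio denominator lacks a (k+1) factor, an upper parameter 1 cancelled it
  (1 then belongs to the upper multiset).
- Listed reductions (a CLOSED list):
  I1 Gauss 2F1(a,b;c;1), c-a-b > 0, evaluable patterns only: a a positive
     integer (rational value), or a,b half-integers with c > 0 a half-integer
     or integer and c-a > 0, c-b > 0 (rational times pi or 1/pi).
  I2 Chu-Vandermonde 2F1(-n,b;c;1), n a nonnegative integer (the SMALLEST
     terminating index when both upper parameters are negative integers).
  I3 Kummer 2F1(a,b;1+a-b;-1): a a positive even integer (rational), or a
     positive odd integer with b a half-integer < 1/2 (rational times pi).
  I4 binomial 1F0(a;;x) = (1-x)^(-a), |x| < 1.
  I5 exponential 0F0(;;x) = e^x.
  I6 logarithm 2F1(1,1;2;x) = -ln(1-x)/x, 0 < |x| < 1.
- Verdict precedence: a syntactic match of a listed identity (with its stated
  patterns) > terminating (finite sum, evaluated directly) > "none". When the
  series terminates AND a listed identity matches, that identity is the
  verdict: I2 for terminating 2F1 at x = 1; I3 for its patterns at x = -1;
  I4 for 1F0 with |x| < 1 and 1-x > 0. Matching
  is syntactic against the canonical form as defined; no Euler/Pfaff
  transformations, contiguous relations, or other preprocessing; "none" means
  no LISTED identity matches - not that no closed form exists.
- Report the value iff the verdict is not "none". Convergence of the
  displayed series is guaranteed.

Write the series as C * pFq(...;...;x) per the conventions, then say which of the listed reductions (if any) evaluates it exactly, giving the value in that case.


This is -1 * 2F1(-11, 6; 18; -1) in reduced canonical form. Verdict at x = -1: Kummer's theorem (I3) matches (x = -1; c = 18 equals 1+a-b for upper {-11, 6}: listed pattern). Its exact value is -34.

First insight: from the first term -1: the lower running product (prefactor -1) is a rising factorial.
Term ratio: r(k) = (-1) * (k-11) (k+6) / [(k+18) (k+1)] - rational in k. x = (-1); t_0 = -1; negate the roots.


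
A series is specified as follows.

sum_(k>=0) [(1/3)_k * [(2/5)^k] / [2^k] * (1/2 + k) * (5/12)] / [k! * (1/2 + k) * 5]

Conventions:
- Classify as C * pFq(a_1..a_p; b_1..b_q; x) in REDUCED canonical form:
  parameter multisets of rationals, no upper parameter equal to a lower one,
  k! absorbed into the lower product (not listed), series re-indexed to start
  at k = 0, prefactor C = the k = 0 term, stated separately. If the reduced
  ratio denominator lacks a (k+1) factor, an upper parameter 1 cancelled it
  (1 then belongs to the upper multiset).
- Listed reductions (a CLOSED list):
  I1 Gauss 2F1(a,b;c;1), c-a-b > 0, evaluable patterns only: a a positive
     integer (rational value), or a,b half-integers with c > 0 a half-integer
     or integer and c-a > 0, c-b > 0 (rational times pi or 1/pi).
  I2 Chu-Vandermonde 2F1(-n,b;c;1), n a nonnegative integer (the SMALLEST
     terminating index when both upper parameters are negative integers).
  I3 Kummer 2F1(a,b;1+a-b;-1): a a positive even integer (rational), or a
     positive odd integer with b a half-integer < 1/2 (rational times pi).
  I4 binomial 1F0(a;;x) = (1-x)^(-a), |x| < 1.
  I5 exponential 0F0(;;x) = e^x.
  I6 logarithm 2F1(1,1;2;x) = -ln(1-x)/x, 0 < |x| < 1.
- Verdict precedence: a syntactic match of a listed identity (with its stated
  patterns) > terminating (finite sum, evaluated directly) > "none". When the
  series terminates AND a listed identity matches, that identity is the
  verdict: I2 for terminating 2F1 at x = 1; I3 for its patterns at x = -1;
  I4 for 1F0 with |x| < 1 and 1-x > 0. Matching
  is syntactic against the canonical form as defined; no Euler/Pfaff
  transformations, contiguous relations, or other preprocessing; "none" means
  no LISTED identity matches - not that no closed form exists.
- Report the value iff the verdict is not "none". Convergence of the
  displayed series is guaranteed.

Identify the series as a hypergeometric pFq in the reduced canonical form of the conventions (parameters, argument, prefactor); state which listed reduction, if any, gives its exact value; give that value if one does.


First insight: t_0 = 1/12 here, and the constant factors (C = 1/12) combine into one prefactor.
Step ratio: r(k) = (1/5) * (k+1/3) / [(k+1)] - rational in k. x = (1/5); t_0 = 1/12; negate the roots.

This is 1/12 * 1F0(1/3; -; 1/5) in reduced canonical form. Verdict (x = 1/5): the binomial series (I4) applies (the 1F0 binomial series: exponent -1/3, x = 1/5). Exact value: (1/12) * (4/5)^(-1/3).


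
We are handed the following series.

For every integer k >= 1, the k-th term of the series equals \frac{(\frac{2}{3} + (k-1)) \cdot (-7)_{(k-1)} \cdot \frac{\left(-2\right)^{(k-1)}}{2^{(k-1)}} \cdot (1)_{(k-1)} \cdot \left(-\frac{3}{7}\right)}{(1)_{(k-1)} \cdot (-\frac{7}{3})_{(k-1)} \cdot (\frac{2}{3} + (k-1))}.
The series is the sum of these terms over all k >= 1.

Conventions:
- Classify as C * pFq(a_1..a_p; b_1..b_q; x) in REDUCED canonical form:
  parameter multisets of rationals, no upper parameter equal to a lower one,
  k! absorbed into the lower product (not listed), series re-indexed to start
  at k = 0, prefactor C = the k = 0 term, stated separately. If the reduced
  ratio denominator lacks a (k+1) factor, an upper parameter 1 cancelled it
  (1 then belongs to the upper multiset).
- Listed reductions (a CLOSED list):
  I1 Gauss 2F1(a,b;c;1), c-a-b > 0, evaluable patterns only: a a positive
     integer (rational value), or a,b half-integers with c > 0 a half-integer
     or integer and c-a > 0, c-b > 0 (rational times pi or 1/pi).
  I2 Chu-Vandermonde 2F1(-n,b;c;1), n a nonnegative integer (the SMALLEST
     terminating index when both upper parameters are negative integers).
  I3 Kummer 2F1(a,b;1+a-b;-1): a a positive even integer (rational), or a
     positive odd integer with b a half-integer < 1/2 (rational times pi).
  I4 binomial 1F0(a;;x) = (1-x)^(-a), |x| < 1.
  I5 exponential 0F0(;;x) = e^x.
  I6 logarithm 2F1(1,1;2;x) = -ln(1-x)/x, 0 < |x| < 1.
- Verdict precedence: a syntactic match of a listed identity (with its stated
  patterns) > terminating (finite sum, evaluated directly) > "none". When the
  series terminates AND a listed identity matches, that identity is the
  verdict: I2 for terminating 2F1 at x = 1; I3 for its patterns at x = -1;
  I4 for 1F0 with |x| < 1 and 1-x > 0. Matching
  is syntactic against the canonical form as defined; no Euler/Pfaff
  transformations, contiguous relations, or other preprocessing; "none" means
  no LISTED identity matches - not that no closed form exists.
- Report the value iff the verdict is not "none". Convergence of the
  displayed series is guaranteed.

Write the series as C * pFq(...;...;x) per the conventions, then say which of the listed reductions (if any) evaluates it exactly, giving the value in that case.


At argument -1: a 2F1 with upper {-7, 1}, lower {-\frac{7}{3}}, scaled by C = -\frac{3}{7}. Verdict: terminating - the sum ends at index 7 because -7 is a negative integer; exact evaluation follows. Hence: \frac{374919}{154}.

Key observation: with t_0 = -\frac{3}{7}, striking the common factor k + 2/3 reduces the term (prefactor -3/7).
Term ratio: r(k) = -1 * (k-7) (k+1) / [(k-\frac{7}{3}) (k+1)] ; factor over Q: parameters, x = -1, and C = -\frac{3}{7}.


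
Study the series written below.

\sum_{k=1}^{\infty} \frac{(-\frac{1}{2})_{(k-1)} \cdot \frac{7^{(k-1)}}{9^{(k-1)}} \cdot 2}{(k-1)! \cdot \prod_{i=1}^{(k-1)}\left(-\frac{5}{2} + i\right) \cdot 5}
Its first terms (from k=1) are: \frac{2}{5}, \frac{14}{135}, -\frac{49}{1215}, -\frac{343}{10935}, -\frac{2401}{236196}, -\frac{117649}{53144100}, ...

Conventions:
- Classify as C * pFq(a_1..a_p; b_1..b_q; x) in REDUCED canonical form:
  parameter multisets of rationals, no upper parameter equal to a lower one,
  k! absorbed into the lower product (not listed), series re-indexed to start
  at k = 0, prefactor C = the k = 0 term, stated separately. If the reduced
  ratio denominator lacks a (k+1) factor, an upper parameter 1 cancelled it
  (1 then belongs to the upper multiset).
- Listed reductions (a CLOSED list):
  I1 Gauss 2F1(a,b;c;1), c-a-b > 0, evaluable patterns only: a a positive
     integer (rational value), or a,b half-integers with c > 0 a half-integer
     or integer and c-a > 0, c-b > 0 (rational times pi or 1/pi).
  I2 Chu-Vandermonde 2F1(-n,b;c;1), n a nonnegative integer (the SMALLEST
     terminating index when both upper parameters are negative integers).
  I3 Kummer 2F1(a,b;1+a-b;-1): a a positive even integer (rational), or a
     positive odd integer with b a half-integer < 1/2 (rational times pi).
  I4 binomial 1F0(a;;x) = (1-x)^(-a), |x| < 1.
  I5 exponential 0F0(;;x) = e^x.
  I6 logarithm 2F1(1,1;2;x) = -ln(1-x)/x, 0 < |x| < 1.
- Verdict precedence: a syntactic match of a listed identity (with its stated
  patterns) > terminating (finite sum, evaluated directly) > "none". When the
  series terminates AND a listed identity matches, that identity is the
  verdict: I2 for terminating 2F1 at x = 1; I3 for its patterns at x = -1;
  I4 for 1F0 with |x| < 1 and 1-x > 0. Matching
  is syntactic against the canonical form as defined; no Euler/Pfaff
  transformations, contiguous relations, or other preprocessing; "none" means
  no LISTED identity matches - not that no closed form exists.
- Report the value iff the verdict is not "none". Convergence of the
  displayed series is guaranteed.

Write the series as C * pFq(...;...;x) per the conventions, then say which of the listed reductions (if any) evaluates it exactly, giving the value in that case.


Structural cue: t_0 being \frac{2}{5}, the lower running product (C = 2/5) is a rising factorial.
Step ratio: r(k) = \frac{7}{9} * (k-\frac{1}{2}) / [(k-\frac{3}{2}) (k+1)] - poly over poly, x = \frac{7}{9} from leading terms; C = \frac{2}{5} at k = 0.

Reduced: x = \frac{7}{9}, 1F1, upper = {-\frac{1}{2}}, lower = {-\frac{3}{2}}, C = \frac{2}{5}. Verdict: none. Every listed pattern misses the 1F1 form at \frac{7}{9}, upper {-\frac{1}{2}}.


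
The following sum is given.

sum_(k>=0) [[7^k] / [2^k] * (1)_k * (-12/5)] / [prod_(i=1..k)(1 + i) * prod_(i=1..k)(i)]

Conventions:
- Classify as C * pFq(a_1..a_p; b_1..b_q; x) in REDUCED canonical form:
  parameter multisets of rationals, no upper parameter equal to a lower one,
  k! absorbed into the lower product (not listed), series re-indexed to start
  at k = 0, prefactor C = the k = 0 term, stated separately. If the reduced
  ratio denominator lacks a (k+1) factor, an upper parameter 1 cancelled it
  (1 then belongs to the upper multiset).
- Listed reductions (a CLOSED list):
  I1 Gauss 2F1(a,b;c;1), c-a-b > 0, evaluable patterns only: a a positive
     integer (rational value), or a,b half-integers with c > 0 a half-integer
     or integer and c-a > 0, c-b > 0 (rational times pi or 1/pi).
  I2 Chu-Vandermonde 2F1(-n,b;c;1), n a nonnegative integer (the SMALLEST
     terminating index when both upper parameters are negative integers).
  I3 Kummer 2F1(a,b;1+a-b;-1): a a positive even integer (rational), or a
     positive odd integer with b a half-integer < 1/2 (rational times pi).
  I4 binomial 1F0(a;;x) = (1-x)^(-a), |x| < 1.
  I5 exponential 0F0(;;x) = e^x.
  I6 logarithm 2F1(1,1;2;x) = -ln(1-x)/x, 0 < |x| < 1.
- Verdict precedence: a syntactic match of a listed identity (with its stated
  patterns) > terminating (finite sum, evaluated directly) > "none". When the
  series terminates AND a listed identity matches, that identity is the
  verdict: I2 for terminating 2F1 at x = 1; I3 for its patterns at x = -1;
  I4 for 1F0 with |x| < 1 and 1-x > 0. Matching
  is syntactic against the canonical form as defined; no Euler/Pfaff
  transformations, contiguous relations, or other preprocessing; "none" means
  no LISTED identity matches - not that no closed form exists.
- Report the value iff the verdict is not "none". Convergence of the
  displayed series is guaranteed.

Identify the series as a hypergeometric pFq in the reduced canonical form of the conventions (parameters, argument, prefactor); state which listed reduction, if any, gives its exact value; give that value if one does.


Canonical form: C = -12/5 times 1F1 with upper {1}, lower {2}, x = 7/2. Verdict: none (x = 7/2): each listed identity misses the multisets {1} ; {2}.

First insight: from the first term -12/5: the lower running product (C = -12/5, x = 7/2) is a rising factorial.
Consecutive-term ratio: r(k) = (7/2) * (k+1) / [(k+2) (k+1)] ; factor over Q: parameters, x = (7/2), and C = -12/5.


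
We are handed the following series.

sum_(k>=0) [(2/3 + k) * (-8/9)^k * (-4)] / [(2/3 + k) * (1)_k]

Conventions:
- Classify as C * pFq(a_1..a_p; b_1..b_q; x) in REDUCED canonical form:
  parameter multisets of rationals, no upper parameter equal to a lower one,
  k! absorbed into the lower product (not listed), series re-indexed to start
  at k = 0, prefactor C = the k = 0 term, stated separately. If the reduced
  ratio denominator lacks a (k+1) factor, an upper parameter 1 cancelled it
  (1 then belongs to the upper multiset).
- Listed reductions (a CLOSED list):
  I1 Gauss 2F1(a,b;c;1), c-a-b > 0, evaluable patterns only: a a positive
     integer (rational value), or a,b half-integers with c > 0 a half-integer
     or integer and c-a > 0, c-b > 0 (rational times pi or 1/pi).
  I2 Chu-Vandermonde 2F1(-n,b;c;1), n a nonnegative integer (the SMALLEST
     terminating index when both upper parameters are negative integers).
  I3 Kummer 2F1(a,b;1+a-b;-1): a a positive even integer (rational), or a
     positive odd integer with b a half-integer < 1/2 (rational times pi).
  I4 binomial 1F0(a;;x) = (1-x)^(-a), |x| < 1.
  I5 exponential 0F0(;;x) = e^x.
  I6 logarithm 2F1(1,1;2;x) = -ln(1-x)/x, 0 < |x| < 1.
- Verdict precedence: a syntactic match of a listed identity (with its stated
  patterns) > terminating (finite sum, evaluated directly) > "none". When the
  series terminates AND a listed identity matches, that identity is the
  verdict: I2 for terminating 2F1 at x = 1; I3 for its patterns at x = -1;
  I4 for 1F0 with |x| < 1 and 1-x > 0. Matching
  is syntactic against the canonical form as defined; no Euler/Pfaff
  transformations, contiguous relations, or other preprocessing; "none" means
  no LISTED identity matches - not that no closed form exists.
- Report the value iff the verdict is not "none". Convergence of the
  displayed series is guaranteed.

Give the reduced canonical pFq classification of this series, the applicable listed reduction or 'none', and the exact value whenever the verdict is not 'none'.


Classification (C = -4): 0F0 with upper {-}, lower {-}, argument x = -8/9. Verdict: the exponential series (I5) fires (the 0F0 exponential series at x = -8/9). Exact value: (-4) * e^(-8/9).

The tell: t_0 being -4, k + 2/3 divides numerator and denominator alike; C = -4 after cancelling.
Adjacent-term ratio: r(k) = (-8/9) * 1 / [(k+1)] - rational in k, leading ratio (-8/9); with t_0 = -4, classification follows.


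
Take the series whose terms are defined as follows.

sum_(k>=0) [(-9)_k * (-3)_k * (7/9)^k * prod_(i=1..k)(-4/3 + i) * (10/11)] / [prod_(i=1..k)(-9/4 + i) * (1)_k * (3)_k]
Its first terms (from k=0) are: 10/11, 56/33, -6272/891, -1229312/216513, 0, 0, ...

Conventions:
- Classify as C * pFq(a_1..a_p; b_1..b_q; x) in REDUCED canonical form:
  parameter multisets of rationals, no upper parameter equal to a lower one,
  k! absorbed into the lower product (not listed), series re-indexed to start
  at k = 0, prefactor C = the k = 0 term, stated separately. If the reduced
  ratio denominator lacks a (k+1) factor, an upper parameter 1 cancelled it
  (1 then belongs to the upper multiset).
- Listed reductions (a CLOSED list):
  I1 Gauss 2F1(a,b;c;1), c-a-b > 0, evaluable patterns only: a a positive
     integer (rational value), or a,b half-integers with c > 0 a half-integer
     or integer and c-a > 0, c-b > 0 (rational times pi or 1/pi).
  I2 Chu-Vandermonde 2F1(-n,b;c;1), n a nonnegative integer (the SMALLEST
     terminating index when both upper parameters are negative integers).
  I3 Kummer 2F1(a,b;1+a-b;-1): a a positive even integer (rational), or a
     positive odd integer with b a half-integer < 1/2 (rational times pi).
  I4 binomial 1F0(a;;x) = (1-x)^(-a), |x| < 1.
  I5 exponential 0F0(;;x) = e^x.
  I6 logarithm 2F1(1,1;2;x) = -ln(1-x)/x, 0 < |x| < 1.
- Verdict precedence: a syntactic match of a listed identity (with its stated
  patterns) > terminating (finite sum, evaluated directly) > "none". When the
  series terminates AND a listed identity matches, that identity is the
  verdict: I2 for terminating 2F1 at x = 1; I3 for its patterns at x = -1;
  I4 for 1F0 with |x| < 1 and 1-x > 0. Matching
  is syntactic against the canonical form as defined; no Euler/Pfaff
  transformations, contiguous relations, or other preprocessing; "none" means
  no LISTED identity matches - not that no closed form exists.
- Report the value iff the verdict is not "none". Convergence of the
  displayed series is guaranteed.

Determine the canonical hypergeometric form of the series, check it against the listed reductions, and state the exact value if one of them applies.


Key observation: t_0 = 10/11 here, and the running product (C = 10/11, x = 7/9) telescopes to a rising factorial.
Adjacent-term ratio: r(k) = (7/9) * (k-9) (k-3) (k-1/3) / [(k-5/4) (k+3) (k+1)] - poly over poly, x = (7/9) from leading terms; C = 10/11 at k = 0.

x = 7/9 here; the reduced form reads 3F2, upper {-9, -3, -1/3}, lower {-5/4, 3}, C = 10/11. Verdict: terminating - no listed pattern fits, but -3 in the upper list cuts the series at k = 3; direct evaluation. Hence: -2189162/216513.


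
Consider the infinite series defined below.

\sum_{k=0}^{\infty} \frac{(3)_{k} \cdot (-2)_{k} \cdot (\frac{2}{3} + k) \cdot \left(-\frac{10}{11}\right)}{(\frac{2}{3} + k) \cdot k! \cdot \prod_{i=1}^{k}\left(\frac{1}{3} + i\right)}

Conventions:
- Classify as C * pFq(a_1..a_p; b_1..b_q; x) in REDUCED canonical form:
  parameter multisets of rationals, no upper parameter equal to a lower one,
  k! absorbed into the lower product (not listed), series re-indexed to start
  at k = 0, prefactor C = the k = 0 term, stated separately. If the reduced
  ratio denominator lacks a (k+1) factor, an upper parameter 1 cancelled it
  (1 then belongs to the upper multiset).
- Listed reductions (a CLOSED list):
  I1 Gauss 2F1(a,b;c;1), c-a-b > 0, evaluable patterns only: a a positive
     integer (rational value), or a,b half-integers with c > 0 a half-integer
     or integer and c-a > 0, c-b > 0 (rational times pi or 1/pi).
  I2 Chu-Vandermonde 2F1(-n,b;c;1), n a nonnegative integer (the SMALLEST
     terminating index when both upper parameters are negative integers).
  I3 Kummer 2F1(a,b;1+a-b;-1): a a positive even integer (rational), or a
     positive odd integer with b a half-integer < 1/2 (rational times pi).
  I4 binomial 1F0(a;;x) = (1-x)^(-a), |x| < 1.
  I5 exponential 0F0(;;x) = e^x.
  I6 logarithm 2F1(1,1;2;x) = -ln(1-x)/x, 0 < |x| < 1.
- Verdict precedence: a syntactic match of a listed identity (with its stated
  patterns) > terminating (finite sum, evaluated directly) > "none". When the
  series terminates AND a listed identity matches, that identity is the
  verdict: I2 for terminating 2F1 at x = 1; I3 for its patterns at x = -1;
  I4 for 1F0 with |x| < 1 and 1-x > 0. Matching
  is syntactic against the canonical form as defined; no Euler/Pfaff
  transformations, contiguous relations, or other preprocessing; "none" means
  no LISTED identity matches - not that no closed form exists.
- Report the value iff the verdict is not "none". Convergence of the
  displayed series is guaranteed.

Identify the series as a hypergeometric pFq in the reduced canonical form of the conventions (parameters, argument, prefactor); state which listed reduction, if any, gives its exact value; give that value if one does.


Canonical form: C = -\frac{10}{11} times 2F1 with upper {-2, 3}, lower {\frac{4}{3}}, x = 1. Verdict: the Chu-Vandermonde identity I2 matches (terminating 2F1 at x = 1 with n = 2, b = 3, c = \frac{4}{3}). Value: -\frac{25}{77}.

Key step: x = 1 and the factor k + 2/3 cancels (top and bottom), leaving C = -10/11.
Consecutive-term ratio: r(k) = 1 * (k-2) (k+3) / [(k+\frac{4}{3}) (k+1)] - rational in k. x = 1; t_0 = -\frac{10}{11}; negate the roots.


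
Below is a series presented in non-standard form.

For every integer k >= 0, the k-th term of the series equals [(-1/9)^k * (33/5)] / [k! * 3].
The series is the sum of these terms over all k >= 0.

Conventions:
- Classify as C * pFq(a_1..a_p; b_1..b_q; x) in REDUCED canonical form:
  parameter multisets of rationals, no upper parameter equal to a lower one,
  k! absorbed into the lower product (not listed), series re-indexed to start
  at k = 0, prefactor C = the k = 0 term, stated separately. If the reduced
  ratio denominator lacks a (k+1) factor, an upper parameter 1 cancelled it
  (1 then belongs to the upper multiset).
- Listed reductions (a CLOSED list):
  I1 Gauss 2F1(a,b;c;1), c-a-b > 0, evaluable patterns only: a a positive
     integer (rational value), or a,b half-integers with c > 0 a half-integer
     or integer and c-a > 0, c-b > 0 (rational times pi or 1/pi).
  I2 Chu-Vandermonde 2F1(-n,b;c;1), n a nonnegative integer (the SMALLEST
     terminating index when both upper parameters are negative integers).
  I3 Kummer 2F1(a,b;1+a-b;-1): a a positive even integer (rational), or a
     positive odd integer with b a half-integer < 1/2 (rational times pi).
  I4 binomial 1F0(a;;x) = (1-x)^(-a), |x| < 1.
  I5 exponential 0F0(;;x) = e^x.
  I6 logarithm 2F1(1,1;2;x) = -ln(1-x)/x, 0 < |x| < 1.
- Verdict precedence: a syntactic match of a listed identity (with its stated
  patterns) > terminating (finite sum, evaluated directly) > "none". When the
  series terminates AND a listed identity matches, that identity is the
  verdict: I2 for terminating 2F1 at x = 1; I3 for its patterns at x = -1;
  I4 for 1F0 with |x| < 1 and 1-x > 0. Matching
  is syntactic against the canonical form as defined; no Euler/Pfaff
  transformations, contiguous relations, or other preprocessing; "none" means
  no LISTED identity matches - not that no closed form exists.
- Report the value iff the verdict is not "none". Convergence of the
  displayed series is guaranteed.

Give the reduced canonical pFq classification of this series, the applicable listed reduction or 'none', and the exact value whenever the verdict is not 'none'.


At argument -1/9: a 0F0 with upper {-}, lower {-}, scaled by C = 11/5. Verdict: this is the I5 exponential reduction (the 0F0 exponential series at x = -1/9). Value: (11/5) * e^(-1/9).

The tell: x = (-1/9) and the constant factors (C = 11/5, x = -1/9) combine into one prefactor.
Ratio: r(k) = (-1/9) * 1 / [(k+1)] ; factor over Q: parameters, x = (-1/9), and C = 11/5.
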